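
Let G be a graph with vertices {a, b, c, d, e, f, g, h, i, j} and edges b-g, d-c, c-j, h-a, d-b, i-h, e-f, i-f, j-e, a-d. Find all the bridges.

The edges on the cycle i-h-a-d-c-j-e-f-i are not bridges since each lies on that cycle.
But removing b-d disconnects b from d; removing b-g disconnects b from g — these are bridges.

b-d, b-g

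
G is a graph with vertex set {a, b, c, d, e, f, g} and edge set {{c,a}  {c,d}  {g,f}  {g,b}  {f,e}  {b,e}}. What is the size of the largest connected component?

Starting from a we can reach a, c, d. That is one component of size 3.
Starting from b we can reach b, e, f, g. That is one component of size 4.
The largest has 4 vertices.

4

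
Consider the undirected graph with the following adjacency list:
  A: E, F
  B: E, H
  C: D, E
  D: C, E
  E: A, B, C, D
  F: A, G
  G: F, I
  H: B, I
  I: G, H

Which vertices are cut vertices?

E

Removing E increases the component count from 1 to 2, so E is a cut vertex.
By contrast removing C leaves 1 component; it is not a cut vertex. No other vertex is a cut vertex either.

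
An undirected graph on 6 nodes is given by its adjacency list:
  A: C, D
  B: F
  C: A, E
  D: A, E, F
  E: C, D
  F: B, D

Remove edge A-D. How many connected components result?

1

A and D are still connected via A-C-E-D, so the component count stays at 1.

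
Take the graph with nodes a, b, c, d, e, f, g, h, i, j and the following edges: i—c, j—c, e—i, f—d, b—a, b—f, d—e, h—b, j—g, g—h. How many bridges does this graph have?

The edges on the cycle j-g-h-b-f-d-e-i-c-j are not bridges since each lies on that cycle.
But removing a—b disconnects a from b — this is a bridge.

1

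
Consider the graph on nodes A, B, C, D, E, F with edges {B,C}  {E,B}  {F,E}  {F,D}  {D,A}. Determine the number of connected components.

Starting from A we can reach A, B, C, D, E, F. That is one component of size 6.
Total: 1 component.

1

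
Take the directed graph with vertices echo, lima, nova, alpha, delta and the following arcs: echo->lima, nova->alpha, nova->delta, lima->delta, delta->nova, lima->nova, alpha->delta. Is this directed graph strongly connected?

No

There is no directed path from alpha to echo, so the graph is not strongly connected.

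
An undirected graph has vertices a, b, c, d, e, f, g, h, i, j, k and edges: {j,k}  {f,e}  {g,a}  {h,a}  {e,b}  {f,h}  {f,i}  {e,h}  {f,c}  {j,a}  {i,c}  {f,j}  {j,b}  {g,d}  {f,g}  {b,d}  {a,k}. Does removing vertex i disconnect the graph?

Deleting i leaves 1 component (was 1) (its neighbors c, f remain connected to each other), so i is not a cut vertex.

No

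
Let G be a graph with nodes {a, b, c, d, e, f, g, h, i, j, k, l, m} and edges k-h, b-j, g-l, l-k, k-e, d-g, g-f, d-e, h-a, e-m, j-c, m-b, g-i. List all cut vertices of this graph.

Removing b increases the component count from 1 to 2, so b is a cut vertex.
Removing e increases the component count from 1 to 2, so e is a cut vertex.
Removing g increases the component count from 1 to 3, so g is a cut vertex.
Likewise h, j, k, m are cut vertices.
By contrast removing c leaves 1 component; it is not a cut vertex. No other vertex is a cut vertex either.

b, e, g, h, j, k, m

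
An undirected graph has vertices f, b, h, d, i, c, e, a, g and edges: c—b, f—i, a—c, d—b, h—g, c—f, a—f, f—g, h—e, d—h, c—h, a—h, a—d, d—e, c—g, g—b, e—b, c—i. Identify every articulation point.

none

Removing g, for instance, still leaves 1 component. No single vertex removal increases the component count — the graph has no articulation points.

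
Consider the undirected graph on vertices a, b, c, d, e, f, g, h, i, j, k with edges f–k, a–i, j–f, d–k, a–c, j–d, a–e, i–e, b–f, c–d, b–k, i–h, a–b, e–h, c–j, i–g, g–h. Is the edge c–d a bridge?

No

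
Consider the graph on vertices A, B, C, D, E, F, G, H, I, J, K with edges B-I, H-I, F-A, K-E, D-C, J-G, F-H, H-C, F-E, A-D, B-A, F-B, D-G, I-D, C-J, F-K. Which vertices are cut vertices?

Removing F increases the component count from 1 to 2, so F is a cut vertex.
By contrast removing H leaves 1 component; it is not a cut vertex. No other vertex is a cut vertex either.

F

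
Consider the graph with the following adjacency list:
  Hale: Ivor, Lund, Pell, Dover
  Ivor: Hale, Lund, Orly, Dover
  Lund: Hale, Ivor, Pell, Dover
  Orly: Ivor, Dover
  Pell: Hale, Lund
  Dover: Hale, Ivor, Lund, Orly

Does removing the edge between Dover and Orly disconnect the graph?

After removing Dover-Orly, the path Dover-Ivor-Orly still connects them, so the edge is not a bridge.

No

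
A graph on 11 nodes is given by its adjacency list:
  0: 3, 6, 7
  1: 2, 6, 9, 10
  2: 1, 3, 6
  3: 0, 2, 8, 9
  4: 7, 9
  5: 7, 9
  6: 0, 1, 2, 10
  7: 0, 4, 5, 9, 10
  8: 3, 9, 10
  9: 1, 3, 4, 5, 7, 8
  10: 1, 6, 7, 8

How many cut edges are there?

The edges on the cycle 1-2-6-1 are not bridges since each lies on that cycle.
Every edge lies on some cycle, so there are no bridges.

0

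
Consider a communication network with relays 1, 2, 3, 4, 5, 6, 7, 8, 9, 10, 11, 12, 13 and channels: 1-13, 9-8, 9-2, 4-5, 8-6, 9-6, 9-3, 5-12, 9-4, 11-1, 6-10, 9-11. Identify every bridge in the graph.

1-11, 1-13, 10-6, 11-9, 12-5, 2-9, 3-9, 4-5, 4-9

The edges on the cycle 9-8-6-9 are not bridges since each lies on that cycle.
But removing 1-11 disconnects 1 from 11; removing 9-11 disconnects 9 from 11; removing 9-3 disconnects 9 from 3; removing 9-4 disconnects 9 from 4 — these are bridges.
In total 9 edges are bridges.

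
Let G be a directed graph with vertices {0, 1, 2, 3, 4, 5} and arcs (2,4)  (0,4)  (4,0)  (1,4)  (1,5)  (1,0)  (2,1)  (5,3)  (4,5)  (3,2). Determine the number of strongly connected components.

{0, 1, 2, 3, 4, 5} are all mutually reachable — one SCC of size 6.
That gives 1 strongly connected component.

1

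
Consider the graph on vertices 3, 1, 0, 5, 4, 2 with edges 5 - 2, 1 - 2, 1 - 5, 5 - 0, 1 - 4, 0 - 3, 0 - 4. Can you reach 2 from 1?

From 1 we can reach 0, 1, 2, 3, 4, 5, which includes 2.

Yes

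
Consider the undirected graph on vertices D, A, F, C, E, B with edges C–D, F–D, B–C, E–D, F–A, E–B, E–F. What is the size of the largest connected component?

Starting from A we can reach A, B, C, D, E, F. That is one component of size 6.
The largest has 6 vertices.

6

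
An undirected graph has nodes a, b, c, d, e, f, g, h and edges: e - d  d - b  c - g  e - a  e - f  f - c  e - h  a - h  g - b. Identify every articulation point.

Removing e increases the component count from 1 to 2, so e is a cut vertex.
By contrast removing b leaves 1 component; it is not a cut vertex. No other vertex is a cut vertex either.

e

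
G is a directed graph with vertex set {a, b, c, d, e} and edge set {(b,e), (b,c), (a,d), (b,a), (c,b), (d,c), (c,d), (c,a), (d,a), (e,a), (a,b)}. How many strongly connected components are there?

1

{a, b, c, d, e} are all mutually reachable — one SCC of size 5.
That gives 1 strongly connected component.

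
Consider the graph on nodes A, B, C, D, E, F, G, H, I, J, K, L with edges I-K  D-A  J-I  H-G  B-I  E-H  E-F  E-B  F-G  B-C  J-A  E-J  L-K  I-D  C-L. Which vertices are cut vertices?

E

Removing E increases the component count from 1 to 2, so E is a cut vertex.
By contrast removing F leaves 1 component; it is not a cut vertex. No other vertex is a cut vertex either.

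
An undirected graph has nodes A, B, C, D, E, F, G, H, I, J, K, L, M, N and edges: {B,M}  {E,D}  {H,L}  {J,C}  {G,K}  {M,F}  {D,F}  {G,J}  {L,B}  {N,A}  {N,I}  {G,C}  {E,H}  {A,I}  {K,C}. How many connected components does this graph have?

3

Starting from A we can reach A, I, N. That is one component of size 3.
Starting from C we can reach C, G, J, K. That is one component of size 4.
Starting from B we can reach B, D, E, F, H, L, M. That is one component of size 7.
Total: 3 components.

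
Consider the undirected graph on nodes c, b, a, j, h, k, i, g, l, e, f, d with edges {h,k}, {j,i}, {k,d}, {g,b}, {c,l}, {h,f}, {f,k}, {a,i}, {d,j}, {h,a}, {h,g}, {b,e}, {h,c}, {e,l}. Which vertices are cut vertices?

h

Removing h increases the component count from 1 to 2, so h is a cut vertex.
By contrast removing b leaves 1 component; it is not a cut vertex. No other vertex is a cut vertex either.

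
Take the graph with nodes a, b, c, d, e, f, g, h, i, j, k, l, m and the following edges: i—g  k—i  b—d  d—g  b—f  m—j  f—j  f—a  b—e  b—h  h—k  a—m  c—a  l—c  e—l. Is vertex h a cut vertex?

No

Deleting h leaves 1 component (was 1) (its neighbors b, k remain connected to each other), so h is not a cut vertex.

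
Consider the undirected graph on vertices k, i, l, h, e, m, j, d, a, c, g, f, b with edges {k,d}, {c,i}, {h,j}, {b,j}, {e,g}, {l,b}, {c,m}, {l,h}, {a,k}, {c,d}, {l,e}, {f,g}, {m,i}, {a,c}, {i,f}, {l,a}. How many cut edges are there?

The edges on the cycle l-b-j-h-l are not bridges since each lies on that cycle.
Every edge lies on some cycle, so there are no bridges.

0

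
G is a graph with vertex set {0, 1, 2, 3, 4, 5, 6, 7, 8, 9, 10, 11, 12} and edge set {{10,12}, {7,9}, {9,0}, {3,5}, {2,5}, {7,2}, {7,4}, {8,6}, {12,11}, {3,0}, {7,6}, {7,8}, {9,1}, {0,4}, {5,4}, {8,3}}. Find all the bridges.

1-9, 10-12, 11-12

The edges on the cycle 7-9-0-3-8-7 are not bridges since each lies on that cycle.
But removing 1 - 9 disconnects 1 from 9; removing 12 - 11 disconnects 12 from 11; removing 10 - 12 disconnects 10 from 12 — these are bridges.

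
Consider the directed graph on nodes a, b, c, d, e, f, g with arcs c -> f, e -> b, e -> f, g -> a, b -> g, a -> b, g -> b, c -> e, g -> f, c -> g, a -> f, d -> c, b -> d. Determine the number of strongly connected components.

2

{a, b, c, d, e, g} are all mutually reachable — one SCC of size 6.
{f} is an SCC by itself.
That gives 2 strongly connected components.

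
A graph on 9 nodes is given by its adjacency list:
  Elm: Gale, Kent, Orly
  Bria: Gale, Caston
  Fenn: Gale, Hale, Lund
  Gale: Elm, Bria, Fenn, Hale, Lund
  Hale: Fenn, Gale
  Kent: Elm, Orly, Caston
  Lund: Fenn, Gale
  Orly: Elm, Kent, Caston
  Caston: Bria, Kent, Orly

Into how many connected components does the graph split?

1

Starting from Elm we can reach Elm, Bria, Fenn, Gale, Hale, Kent, Lund, Orly, Caston. That is one component of size 9.
Total: 1 component.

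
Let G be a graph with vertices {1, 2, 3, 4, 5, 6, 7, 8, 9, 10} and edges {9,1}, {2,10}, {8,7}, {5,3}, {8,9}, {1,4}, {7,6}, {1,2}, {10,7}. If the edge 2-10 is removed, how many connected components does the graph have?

2

2 and 10 are still connected via 2-1-9-8-7-10, so the component count stays at 2.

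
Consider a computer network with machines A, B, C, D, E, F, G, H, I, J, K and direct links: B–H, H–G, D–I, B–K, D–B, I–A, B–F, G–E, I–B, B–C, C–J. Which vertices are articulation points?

B, C, G, H, I

Removing B increases the component count from 1 to 5, so B is a cut vertex.
Removing C increases the component count from 1 to 2, so C is a cut vertex.
Removing G increases the component count from 1 to 2, so G is a cut vertex.
Likewise H, I are cut vertices.
By contrast removing A leaves 1 component; it is not a cut vertex. No other vertex is a cut vertex either.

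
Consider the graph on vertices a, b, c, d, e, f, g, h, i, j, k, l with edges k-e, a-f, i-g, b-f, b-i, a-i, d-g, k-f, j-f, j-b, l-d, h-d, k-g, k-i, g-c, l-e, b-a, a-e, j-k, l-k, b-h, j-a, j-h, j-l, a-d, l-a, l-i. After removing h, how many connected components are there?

1

With h gone, the remaining components are: {a, b, c, d, e, f, g, i, j, k, l}.
That is 1 component.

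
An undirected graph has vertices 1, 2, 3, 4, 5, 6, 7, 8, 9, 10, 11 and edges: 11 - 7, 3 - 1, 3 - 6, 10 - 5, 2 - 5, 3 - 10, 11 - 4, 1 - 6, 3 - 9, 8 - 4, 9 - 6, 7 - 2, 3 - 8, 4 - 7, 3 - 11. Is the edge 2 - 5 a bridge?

After removing 2 - 5, the path 2-7-11-3-10-5 still connects them, so the edge is not a bridge.

No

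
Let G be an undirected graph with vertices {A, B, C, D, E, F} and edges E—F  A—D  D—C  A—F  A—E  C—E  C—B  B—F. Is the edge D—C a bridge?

No

After removing D—C, the path D-A-E-C still connects them, so the edge is not a bridge.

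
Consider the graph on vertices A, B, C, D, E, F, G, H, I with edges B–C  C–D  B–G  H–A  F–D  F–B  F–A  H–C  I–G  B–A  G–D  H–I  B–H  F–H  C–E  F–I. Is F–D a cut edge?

No

After removing F–D, the path F-B-C-D still connects them, so the edge is not a bridge.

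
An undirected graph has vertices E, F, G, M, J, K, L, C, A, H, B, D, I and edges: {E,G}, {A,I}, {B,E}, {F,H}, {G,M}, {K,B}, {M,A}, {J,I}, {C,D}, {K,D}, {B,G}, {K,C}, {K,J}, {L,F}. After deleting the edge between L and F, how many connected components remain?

Before removal there are 2 components.
L–F is a bridge — removing it separates L's side from F's side.
After removal: 3 components.

3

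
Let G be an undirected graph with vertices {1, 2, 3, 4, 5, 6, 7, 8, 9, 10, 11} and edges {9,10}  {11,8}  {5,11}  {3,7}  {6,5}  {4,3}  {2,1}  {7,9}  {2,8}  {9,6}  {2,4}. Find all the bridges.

The edges on the cycle 2-4-3-7-9-6-5-11-8-2 are not bridges since each lies on that cycle.
But removing 10—9 disconnects 10 from 9; removing 2—1 disconnects 2 from 1 — these are bridges.

1-2, 10-9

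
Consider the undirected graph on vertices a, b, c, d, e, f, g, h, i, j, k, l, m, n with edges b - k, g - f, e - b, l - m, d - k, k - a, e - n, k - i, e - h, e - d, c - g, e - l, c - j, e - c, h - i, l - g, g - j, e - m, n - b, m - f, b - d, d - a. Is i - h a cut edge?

No

After removing i - h, the path i-k-b-e-h still connects them, so the edge is not a bridge.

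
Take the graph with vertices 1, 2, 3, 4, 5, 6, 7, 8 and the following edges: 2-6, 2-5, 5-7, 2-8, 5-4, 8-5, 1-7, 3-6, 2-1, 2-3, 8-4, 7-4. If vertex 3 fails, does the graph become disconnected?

No

Deleting 3 leaves 1 component (was 1) (its neighbors 2, 6 remain connected to each other), so 3 is not a cut vertex.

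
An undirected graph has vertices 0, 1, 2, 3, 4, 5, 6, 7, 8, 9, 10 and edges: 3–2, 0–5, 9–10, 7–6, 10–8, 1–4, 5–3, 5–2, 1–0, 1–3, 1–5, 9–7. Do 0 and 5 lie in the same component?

Yes

From 0 we can reach 0, 1, 2, 3, 4, 5, which includes 5.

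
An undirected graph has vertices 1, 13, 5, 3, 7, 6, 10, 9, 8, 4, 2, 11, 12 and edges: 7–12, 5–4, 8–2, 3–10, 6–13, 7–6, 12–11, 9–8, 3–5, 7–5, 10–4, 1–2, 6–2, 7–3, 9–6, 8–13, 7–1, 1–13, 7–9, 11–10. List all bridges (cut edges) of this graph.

none

The edges on the cycle 7-12-11-10-4-5-7 are not bridges since each lies on that cycle.
Every edge lies on some cycle, so there are no bridges.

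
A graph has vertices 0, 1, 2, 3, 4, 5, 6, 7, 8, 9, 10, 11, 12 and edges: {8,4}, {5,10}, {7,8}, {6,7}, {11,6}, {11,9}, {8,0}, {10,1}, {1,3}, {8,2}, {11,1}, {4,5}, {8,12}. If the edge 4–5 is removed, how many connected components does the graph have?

1

4 and 5 are still connected via 4-8-7-6-11-1-10-5, so the component count stays at 1.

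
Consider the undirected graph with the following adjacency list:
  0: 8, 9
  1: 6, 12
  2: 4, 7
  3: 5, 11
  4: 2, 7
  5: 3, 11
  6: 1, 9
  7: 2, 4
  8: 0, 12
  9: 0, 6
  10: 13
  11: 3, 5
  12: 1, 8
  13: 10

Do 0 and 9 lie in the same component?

Yes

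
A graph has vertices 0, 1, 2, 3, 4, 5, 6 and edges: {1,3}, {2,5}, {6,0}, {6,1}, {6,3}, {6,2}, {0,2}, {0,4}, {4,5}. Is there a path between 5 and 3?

Yes

From 5 we can reach 0, 1, 2, 3, 4, 5, 6, which includes 3.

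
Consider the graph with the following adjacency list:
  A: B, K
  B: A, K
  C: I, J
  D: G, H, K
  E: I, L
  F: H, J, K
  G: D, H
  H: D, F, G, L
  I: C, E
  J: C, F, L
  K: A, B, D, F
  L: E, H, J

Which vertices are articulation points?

K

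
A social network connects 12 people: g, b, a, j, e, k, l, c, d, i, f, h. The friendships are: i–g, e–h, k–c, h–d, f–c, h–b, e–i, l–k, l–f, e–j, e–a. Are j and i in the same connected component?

From j we can reach a, b, d, e, g, h, i, j, which includes i.

Yes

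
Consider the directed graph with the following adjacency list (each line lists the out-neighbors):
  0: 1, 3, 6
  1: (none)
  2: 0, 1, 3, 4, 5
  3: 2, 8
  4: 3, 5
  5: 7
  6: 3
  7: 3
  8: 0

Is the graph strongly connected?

No

There is no directed path from 1 to 6, so the graph is not strongly connected.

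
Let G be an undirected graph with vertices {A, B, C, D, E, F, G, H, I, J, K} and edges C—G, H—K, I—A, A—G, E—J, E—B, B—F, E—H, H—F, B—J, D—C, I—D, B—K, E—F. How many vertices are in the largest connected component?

6

Starting from A we can reach A, C, D, G, I. That is one component of size 5.
Starting from B we can reach B, E, F, H, J, K. That is one component of size 6.
The largest has 6 vertices.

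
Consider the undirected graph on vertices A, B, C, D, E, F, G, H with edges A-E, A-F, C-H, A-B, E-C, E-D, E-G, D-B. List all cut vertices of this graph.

Removing A increases the component count from 1 to 2, so A is a cut vertex.
Removing C increases the component count from 1 to 2, so C is a cut vertex.
Removing E increases the component count from 1 to 3, so E is a cut vertex.
By contrast removing B leaves 1 component; it is not a cut vertex. No other vertex is a cut vertex either.

A, C, E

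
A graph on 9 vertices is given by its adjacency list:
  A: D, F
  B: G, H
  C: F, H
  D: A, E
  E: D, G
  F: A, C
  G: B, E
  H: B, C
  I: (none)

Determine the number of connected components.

I is isolated — a component by itself.
Starting from A we can reach A, B, C, D, E, F, G, H. That is one component of size 8.
Total: 2 components.

2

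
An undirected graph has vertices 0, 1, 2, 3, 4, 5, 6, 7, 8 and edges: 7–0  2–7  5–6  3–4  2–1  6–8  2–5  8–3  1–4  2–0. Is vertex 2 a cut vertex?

Yes

Deleting 2 raises the number of components from 1 to 2, so 2 is a cut vertex.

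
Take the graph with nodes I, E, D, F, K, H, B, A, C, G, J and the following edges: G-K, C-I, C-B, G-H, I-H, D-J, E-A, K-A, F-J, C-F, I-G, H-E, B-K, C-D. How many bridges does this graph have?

The edges on the cycle I-G-H-I are not bridges since each lies on that cycle.
Every edge lies on some cycle, so there are no bridges.

0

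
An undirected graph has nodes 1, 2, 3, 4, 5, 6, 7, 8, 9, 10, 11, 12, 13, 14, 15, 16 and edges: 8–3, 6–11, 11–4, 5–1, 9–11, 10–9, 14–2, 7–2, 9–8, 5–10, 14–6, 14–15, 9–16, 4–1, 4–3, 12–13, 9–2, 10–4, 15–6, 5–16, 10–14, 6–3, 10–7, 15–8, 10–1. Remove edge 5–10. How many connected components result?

2

5 and 10 are still connected via 5-1-10, so the component count stays at 2.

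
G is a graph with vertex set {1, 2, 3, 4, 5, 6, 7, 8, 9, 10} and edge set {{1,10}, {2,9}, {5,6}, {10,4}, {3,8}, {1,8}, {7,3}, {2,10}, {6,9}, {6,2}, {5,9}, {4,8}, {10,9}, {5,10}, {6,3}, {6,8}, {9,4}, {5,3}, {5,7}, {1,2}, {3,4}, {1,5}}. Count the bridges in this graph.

The edges on the cycle 5-7-3-6-5 are not bridges since each lies on that cycle.
Every edge lies on some cycle, so there are no bridges.

0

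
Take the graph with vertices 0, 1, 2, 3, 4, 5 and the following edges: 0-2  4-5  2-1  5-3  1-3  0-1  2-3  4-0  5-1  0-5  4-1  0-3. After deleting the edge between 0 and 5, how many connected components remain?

1

0 and 5 are still connected via 0-4-5, so the component count stays at 1.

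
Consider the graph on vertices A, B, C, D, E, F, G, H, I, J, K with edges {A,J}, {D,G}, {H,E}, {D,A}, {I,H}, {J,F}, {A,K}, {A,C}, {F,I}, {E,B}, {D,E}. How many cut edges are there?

The edges on the cycle D-A-J-F-I-H-E-D are not bridges since each lies on that cycle.
But removing B - E disconnects B from E; removing A - K disconnects A from K; removing A - C disconnects A from C; removing D - G disconnects D from G — these are bridges.
That makes 4 bridges.

4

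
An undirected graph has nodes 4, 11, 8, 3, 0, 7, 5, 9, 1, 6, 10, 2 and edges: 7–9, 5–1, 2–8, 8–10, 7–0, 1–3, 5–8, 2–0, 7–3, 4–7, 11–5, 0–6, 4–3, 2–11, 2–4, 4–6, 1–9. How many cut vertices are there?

1

Removing 8 increases the component count from 1 to 2, so 8 is a cut vertex.
By contrast removing 5 leaves 1 component; it is not a cut vertex. No other vertex is a cut vertex either.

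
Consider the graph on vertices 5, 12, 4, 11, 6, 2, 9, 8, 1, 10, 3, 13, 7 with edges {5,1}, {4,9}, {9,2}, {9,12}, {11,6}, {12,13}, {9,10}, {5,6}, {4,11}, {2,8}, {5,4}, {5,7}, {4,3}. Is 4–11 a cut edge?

No

After removing 4–11, the path 4-5-6-11 still connects them, so the edge is not a bridge.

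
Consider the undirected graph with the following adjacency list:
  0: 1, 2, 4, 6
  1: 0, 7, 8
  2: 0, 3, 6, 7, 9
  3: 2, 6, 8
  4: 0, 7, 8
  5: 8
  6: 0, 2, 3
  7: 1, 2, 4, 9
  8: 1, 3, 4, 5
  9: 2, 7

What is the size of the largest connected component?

10

Starting from 0 we can reach 0, 1, 2, 3, 4, 5, 6, 7, 8, 9. That is one component of size 10.
The largest has 10 vertices.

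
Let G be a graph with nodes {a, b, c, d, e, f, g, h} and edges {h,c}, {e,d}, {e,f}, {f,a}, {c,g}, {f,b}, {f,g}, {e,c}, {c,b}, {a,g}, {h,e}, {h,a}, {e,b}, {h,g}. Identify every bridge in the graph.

The edges on the cycle e-c-b-f-e are not bridges since each lies on that cycle.
But removing d–e disconnects d from e — this is a bridge.

d-e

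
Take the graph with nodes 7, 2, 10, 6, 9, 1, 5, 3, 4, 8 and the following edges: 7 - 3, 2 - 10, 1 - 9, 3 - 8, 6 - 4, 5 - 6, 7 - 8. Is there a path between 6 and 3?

No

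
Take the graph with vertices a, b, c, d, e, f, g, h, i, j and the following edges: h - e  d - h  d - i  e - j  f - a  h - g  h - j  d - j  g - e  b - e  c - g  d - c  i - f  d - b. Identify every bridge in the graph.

a-f, d-i, f-i

The edges on the cycle d-c-g-h-d are not bridges since each lies on that cycle.
But removing i - d disconnects i from d; removing a - f disconnects a from f; removing i - f disconnects i from f — these are bridges.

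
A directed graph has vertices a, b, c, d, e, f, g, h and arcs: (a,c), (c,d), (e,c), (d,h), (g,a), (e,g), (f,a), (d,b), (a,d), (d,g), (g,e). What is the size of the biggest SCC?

{a, c, d, e, g} are all mutually reachable — one SCC of size 5.
{f} is an SCC by itself.
{h} is an SCC by itself.
{b} is an SCC by itself.
The largest has 5 vertices.

5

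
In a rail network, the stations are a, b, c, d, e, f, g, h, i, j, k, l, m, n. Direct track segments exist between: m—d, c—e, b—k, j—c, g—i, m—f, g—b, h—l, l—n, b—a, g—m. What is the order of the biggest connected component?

8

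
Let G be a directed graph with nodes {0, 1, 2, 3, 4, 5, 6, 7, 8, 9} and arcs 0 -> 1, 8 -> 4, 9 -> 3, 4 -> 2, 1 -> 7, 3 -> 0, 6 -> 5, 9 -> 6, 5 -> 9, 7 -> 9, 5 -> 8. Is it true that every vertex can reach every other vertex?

No

There is no directed path from 2 to 9, so the graph is not strongly connected.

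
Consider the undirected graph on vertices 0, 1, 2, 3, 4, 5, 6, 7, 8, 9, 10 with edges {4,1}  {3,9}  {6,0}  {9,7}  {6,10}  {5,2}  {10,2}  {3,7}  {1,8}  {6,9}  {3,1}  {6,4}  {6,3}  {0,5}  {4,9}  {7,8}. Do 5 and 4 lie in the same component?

Yes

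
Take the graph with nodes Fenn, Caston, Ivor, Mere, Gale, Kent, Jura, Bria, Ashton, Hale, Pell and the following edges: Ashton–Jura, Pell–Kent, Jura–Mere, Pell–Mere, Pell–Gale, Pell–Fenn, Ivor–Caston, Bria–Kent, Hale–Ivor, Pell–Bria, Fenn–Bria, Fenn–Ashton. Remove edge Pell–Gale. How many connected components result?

3

Before removal there are 2 components.
Pell–Gale is a bridge — removing it separates Pell's side from Gale's side.
After removal: 3 components.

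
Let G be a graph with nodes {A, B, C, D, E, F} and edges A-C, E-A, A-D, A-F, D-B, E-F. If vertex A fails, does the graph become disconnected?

Yes

Deleting A raises the number of components from 1 to 3, so A is a cut vertex.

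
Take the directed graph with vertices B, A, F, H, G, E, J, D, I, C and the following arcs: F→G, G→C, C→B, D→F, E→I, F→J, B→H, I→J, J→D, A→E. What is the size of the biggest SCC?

3

{D, F, J} are all mutually reachable — one SCC of size 3.
{E} is an SCC by itself.
{C} is an SCC by itself.
{G} is an SCC by itself.
{I} is an SCC by itself.
(and 3 more singleton SCCs)
The largest has 3 vertices.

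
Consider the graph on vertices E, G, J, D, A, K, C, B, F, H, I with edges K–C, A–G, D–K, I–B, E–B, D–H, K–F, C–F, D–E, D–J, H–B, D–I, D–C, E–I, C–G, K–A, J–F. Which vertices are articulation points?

D

Removing D increases the component count from 1 to 2, so D is a cut vertex.
By contrast removing C leaves 1 component; it is not a cut vertex. No other vertex is a cut vertex either.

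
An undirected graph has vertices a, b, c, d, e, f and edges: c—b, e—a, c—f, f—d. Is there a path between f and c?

From f we can reach b, c, d, f, which includes c.

Yes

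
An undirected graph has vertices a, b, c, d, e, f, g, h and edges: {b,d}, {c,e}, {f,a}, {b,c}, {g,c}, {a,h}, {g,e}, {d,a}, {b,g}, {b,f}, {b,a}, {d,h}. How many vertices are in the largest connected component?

8

Starting from a we can reach a, b, c, d, e, f, g, h. That is one component of size 8.
The largest has 8 vertices.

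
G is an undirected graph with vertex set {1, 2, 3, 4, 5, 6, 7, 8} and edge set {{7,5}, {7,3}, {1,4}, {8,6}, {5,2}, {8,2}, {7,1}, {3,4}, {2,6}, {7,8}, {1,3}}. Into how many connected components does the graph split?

Starting from 1 we can reach 1, 2, 3, 4, 5, 6, 7, 8. That is one component of size 8.
Total: 1 component.

1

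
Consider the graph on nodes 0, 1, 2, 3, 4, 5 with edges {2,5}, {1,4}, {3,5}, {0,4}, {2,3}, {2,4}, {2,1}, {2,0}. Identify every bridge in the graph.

The edges on the cycle 2-3-5-2 are not bridges since each lies on that cycle.
Every edge lies on some cycle, so there are no bridges.

none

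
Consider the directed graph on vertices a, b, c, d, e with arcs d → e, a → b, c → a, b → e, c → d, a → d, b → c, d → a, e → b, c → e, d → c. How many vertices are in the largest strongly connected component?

{a, b, c, d, e} are all mutually reachable — one SCC of size 5.
The largest has 5 vertices.

5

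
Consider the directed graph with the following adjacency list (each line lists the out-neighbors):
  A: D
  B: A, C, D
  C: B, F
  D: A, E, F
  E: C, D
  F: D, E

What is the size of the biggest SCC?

{A, B, C, D, E, F} are all mutually reachable — one SCC of size 6.
The largest has 6 vertices.

6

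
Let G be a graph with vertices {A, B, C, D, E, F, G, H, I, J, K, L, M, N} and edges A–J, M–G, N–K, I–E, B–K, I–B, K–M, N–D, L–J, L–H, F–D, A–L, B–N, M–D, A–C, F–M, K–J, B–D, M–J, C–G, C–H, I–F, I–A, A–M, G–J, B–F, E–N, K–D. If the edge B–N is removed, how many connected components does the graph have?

B and N are still connected via B-K-N, so the component count stays at 1.

1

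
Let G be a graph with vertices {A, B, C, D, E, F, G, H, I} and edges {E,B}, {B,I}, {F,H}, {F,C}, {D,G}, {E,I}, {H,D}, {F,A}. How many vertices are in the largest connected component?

Starting from B we can reach B, E, I. That is one component of size 3.
Starting from A we can reach A, C, D, F, G, H. That is one component of size 6.
The largest has 6 vertices.

6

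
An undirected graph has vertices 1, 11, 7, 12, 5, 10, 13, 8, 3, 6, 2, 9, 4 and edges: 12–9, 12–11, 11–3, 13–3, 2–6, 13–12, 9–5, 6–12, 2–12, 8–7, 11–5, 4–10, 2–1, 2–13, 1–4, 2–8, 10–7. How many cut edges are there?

0

The edges on the cycle 2-6-12-2 are not bridges since each lies on that cycle.
Every edge lies on some cycle, so there are no bridges.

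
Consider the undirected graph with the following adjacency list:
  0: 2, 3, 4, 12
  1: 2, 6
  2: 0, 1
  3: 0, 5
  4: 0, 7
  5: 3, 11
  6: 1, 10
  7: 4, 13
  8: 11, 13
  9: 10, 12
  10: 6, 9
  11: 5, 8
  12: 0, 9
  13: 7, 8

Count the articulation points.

1

Removing 0 increases the component count from 1 to 2, so 0 is a cut vertex.
By contrast removing 5 leaves 1 component; it is not a cut vertex. No other vertex is a cut vertex either.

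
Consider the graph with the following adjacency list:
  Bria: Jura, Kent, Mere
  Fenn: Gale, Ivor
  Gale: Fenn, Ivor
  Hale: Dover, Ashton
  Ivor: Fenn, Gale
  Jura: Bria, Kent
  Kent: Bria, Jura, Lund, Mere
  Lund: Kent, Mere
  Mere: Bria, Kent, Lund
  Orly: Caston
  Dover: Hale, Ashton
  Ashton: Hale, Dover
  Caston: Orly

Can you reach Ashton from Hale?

Yes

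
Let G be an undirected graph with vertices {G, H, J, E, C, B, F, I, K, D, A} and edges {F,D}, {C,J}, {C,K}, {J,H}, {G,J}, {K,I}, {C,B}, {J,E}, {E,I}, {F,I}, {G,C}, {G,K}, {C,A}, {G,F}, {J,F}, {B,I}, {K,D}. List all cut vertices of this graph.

C, J

Removing C increases the component count from 1 to 2, so C is a cut vertex.
Removing J increases the component count from 1 to 2, so J is a cut vertex.
By contrast removing I leaves 1 component; it is not a cut vertex. No other vertex is a cut vertex either.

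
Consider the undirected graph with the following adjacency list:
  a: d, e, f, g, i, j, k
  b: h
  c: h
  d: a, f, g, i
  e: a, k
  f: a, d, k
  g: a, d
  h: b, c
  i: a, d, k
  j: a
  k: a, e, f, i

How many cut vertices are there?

Removing a increases the component count from 2 to 3, so a is a cut vertex.
Removing h increases the component count from 2 to 3, so h is a cut vertex.
By contrast removing g leaves 2 components; it is not a cut vertex. No other vertex is a cut vertex either.

2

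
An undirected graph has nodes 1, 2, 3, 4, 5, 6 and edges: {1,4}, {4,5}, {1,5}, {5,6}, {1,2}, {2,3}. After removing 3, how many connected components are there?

1

With 3 gone, the remaining components are: {1, 2, 4, 5, 6}.
That is 1 component.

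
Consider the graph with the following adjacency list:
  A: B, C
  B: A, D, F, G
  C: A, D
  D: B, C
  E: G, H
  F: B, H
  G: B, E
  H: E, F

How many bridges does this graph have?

0

The edges on the cycle B-G-E-H-F-B are not bridges since each lies on that cycle.
Every edge lies on some cycle, so there are no bridges.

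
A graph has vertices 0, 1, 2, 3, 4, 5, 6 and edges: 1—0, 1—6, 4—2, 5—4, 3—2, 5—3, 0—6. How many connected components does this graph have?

2

Starting from 0 we can reach 0, 1, 6. That is one component of size 3.
Starting from 2 we can reach 2, 3, 4, 5. That is one component of size 4.
Total: 2 components.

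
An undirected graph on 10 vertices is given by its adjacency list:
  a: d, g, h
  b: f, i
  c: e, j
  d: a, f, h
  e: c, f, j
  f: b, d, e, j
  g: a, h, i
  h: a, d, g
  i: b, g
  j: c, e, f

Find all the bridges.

The edges on the cycle d-h-a-d are not bridges since each lies on that cycle.
Every edge lies on some cycle, so there are no bridges.

none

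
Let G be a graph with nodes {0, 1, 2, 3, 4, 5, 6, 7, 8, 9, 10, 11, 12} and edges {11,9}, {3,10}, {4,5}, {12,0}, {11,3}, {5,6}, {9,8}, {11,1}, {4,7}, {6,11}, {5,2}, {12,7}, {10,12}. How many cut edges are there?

5

The edges on the cycle 4-5-6-11-3-10-12-7-4 are not bridges since each lies on that cycle.
But removing 5–2 disconnects 5 from 2; removing 9–11 disconnects 9 from 11; removing 9–8 disconnects 9 from 8; removing 0–12 disconnects 0 from 12 — these are bridges.
In total 5 edges are bridges.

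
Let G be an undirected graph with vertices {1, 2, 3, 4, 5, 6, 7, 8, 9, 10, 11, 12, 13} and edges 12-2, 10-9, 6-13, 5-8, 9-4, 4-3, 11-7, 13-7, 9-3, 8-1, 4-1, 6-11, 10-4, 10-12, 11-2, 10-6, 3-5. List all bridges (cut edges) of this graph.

none

The edges on the cycle 6-13-7-11-6 are not bridges since each lies on that cycle.
Every edge lies on some cycle, so there are no bridges.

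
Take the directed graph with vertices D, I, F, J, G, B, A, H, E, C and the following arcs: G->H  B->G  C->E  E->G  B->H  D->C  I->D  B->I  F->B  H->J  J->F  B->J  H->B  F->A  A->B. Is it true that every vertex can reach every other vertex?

From A we can reach every vertex (A, B, C, D, E, F, G, H, I, J), and every vertex can reach A (A, B, C, D, E, F, G, H, I, J). So the whole graph is one strongly connected component.

Yes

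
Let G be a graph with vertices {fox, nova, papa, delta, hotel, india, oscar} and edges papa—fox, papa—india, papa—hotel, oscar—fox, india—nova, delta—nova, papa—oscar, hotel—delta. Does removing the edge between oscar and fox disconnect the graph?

No

After removing oscar—fox, the path oscar-papa-fox still connects them, so the edge is not a bridge.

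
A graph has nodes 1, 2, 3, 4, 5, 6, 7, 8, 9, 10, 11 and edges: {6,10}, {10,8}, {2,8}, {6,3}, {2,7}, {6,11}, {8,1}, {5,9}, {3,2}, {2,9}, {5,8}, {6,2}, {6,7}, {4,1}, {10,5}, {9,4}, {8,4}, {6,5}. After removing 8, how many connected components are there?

With 8 gone, the remaining components are: {1, 2, 3, 4, 5, 6, 7, 9, 10, 11}.
That is 1 component.

1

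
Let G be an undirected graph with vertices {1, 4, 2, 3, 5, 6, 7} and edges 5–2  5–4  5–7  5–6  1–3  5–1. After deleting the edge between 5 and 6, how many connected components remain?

2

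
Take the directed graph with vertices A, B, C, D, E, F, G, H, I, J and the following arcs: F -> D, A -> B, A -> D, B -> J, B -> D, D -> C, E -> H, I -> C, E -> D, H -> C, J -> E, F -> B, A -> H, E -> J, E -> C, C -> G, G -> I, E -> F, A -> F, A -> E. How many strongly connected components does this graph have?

{B, E, F, J} are all mutually reachable — one SCC of size 4.
{C, G, I} are all mutually reachable — one SCC of size 3.
{D} is an SCC by itself.
{A} is an SCC by itself.
{H} is an SCC by itself.
That gives 5 strongly connected components.

5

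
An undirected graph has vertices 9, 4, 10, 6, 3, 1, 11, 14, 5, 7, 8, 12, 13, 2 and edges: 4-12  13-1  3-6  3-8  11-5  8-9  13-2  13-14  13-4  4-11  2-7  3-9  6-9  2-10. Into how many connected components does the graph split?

2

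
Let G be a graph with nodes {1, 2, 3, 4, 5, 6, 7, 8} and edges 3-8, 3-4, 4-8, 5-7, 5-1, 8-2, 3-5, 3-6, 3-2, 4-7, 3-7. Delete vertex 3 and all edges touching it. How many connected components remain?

2

With 3 gone, the remaining components are: {6}; {1, 2, 4, 5, 7, 8}.
That is 2 components.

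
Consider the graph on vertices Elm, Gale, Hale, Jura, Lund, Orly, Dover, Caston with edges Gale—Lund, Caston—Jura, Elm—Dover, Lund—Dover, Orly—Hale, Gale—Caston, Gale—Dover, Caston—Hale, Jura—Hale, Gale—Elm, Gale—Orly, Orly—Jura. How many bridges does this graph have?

The edges on the cycle Caston-Jura-Hale-Caston are not bridges since each lies on that cycle.
Every edge lies on some cycle, so there are no bridges.

0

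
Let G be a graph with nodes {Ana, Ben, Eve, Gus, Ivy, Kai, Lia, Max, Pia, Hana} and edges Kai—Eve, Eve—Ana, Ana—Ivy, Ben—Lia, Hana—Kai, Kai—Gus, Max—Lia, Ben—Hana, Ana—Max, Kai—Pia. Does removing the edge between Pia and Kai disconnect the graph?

Removing Pia—Kai leaves no path between Pia and Kai: the component count goes from 1 to 2. So it is a bridge.

Yes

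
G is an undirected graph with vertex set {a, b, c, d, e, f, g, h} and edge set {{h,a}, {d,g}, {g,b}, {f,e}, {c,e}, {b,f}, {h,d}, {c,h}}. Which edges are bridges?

The edges on the cycle c-h-d-g-b-f-e-c are not bridges since each lies on that cycle.
But removing h-a disconnects h from a — this is a bridge.

a-h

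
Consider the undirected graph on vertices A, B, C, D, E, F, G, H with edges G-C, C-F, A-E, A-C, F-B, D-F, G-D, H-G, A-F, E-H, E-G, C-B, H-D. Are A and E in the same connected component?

From A we can reach A, B, C, D, E, F, G, H, which includes E.

Yes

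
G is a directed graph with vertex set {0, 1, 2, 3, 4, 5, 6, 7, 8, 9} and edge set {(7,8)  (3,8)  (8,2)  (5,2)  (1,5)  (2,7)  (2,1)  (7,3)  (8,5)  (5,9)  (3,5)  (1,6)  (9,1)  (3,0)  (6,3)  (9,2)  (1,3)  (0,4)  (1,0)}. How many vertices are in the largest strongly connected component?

{1, 2, 3, 5, 6, 7, 8, 9} are all mutually reachable — one SCC of size 8.
{4} is an SCC by itself.
{0} is an SCC by itself.
The largest has 8 vertices.

8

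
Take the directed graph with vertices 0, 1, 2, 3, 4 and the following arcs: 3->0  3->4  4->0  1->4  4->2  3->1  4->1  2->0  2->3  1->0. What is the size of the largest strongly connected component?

{1, 2, 3, 4} are all mutually reachable — one SCC of size 4.
{0} is an SCC by itself.
The largest has 4 vertices.

4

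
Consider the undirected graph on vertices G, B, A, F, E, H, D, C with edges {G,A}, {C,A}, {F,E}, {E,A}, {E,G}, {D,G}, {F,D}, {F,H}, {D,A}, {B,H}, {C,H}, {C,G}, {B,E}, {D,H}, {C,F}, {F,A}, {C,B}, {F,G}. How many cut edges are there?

0

The edges on the cycle C-F-D-H-B-C are not bridges since each lies on that cycle.
Every edge lies on some cycle, so there are no bridges.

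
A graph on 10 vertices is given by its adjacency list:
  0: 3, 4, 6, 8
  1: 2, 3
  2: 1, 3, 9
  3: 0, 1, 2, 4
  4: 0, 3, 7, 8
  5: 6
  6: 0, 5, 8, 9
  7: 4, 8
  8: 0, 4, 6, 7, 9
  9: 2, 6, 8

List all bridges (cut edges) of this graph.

The edges on the cycle 3-2-1-3 are not bridges since each lies on that cycle.
But removing 6-5 disconnects 6 from 5 — this is a bridge.

5-6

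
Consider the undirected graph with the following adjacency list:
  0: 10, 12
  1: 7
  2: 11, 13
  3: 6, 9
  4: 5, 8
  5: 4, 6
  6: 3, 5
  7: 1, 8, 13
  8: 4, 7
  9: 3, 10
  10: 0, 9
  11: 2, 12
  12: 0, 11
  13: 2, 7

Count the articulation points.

1

Removing 7 increases the component count from 1 to 2, so 7 is a cut vertex.
By contrast removing 0 leaves 1 component; it is not a cut vertex. No other vertex is a cut vertex either.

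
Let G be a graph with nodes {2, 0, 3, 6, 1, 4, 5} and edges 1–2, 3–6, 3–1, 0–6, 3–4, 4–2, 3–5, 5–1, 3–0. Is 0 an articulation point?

Deleting 0 leaves 1 component (was 1) (its neighbors 3, 6 remain connected to each other), so 0 is not a cut vertex.

No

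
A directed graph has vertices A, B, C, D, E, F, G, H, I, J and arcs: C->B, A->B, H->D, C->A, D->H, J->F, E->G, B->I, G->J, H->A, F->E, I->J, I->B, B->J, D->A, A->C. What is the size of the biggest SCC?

{E, F, G, J} are all mutually reachable — one SCC of size 4.
{B, I} are all mutually reachable — one SCC of size 2.
{D, H} are all mutually reachable — one SCC of size 2.
{A, C} are all mutually reachable — one SCC of size 2.
The largest has 4 vertices.

4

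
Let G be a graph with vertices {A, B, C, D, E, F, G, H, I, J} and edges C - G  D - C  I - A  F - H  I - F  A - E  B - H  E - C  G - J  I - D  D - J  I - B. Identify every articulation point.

I

Removing I increases the component count from 1 to 2, so I is a cut vertex.
By contrast removing D leaves 1 component; it is not a cut vertex. No other vertex is a cut vertex either.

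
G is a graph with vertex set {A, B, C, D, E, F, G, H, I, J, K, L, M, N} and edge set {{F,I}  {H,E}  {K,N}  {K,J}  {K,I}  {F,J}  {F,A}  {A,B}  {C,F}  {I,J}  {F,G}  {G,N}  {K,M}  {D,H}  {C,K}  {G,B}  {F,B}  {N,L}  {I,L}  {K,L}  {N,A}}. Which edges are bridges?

D-H, E-H, K-M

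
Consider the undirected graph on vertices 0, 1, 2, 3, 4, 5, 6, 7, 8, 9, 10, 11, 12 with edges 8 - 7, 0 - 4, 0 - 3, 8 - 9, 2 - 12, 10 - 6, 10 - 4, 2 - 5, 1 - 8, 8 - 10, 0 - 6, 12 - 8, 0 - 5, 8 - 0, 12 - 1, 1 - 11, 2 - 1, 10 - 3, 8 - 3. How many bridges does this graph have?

The edges on the cycle 2-12-1-2 are not bridges since each lies on that cycle.
But removing 8 - 7 disconnects 8 from 7; removing 8 - 9 disconnects 8 from 9; removing 1 - 11 disconnects 1 from 11 — these are bridges.
That makes 3 bridges.

3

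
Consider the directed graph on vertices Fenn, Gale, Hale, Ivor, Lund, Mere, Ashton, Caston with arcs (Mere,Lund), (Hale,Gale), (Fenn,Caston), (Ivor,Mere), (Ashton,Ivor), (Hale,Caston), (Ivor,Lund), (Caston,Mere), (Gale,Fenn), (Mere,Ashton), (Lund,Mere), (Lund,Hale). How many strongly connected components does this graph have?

1

{Fenn, Gale, Hale, Ivor, Lund, Mere, Ashton, Caston} are all mutually reachable — one SCC of size 8.
That gives 1 strongly connected component.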